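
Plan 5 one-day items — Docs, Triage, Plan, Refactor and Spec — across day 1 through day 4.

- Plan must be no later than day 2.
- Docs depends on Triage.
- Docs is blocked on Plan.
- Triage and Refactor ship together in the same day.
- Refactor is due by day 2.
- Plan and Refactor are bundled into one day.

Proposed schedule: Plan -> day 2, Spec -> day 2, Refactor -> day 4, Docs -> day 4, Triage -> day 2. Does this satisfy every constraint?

Refactor is due by day 2 — violated.
Docs is blocked on Plan — holds.
Plan and Refactor are bundled into one day — violated.
Plan must be no later than day 2 — holds.
Triage and Refactor ship together in the same day — violated.
Docs depends on Triage — holds.

Invalid. Refactor is due by day 2.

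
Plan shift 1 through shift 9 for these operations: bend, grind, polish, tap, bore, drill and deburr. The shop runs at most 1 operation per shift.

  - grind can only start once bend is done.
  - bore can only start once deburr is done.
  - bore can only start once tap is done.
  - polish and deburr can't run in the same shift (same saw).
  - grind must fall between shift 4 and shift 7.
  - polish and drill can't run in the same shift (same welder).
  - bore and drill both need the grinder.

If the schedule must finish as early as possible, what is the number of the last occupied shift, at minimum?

The precedence chain requires at least 2 distinct shifts.
With at most 1 per shift and 7 operations, at least 7 shifts are needed.
grind can't be placed before shift 4, so the schedule must run through at least shift 4.
7 works (last occupied shift: shift 7): for example bend in shift 1, drill in shift 7, grind in shift 4, tap in shift 2, deburr in shift 3, polish in shift 6, bore in shift 5.

shift 7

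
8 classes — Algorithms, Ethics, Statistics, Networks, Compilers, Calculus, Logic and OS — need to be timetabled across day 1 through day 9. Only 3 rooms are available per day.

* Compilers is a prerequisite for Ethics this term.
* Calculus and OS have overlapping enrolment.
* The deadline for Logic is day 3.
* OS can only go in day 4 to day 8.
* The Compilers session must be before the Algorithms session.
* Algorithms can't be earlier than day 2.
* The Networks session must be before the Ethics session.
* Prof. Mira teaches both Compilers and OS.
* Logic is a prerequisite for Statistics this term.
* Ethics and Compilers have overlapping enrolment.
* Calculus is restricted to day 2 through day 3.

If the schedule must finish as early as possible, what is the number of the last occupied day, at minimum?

The precedence chain requires at least 2 distinct days.
With at most 3 per day and 8 classes, at least 3 days are needed.
OS can't be placed before day 4, so the schedule must run through at least day 4.
4 works (last occupied day: day 4): for example Ethics -> day 2, Logic -> day 1, Statistics -> day 3, Algorithms -> day 2, Calculus -> day 2, OS -> day 4, Compilers -> day 1, Networks -> day 1.

day 4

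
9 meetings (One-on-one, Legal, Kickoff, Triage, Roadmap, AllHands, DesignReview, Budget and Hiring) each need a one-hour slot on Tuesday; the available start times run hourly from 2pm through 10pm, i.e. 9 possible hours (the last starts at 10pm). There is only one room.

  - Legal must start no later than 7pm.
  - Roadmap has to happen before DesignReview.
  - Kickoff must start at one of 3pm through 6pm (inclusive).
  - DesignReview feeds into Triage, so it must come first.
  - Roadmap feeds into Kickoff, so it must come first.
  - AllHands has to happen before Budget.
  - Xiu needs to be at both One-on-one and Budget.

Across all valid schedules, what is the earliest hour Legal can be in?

Legal's own window allows nothing later than 7pm.
Legal at 2pm is achievable: DesignReview in 5pm; Triage in 6pm; Budget in 8pm; Kickoff in 4pm; AllHands in 7pm; Hiring in 10pm; Legal in 2pm; Roadmap in 3pm; One-on-one in 9pm.

2pm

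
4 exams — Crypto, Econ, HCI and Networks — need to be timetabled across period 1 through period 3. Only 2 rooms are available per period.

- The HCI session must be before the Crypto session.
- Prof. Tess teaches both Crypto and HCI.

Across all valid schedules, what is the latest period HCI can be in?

Downstream work caps HCI at period 2.
HCI at period 2 is achievable: Networks -> period 1, Crypto -> period 3, Econ -> period 1, HCI -> period 2.

period 2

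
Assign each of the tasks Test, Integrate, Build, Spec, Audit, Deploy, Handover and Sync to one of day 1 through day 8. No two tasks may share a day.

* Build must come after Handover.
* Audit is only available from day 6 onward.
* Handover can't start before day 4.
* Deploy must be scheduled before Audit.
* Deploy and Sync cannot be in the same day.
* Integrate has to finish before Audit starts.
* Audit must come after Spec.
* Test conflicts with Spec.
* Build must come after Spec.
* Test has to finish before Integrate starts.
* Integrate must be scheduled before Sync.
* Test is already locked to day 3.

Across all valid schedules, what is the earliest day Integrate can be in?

Precedence pushes Integrate to at least day 4; downstream work caps Integrate at day 7.
Integrate at day 4 is achievable: Build -> day 7; Spec -> day 1; Test -> day 3; Sync -> day 8; Audit -> day 6; Handover -> day 5; Integrate -> day 4; Deploy -> day 2.

day 4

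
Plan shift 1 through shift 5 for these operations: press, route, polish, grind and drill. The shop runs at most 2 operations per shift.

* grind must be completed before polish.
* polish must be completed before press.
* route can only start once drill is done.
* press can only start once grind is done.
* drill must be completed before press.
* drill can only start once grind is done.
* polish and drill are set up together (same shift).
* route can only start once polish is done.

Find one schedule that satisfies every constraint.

drill in shift 2, grind in shift 1, press in shift 3, route in shift 3, polish in shift 2

Checking: drill(shift 2) before press(shift 3); drill(shift 2) before route(shift 3); polish(shift 2) before route(shift 3); grind(shift 1) before press(shift 3); polish(shift 2) before press(shift 3); grind(shift 1) before drill(shift 2); grind(shift 1) before polish(shift 2); polish = drill = shift 2; max 2 per shift (cap 2).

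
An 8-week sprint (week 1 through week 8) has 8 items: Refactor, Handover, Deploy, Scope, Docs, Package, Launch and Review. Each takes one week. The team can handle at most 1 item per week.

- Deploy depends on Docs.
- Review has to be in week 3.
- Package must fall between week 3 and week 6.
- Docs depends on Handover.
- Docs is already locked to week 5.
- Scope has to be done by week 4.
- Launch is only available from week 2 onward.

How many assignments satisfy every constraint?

32

Splitting on Handover: it can be week 1 (14), week 2 (12), week 4 (6). Listing each branch's schedules as (Refactor, Deploy, Scope, Docs, Package, Launch, Review) by week number:
Handover=week 1: (2,7,4,5,6,8,3) (2,8,4,5,6,7,3) (4,7,2,5,6,8,3) (4,8,2,5,6,7,3) (6,7,2,5,4,8,3) (6,8,2,5,4,7,3) (7,6,2,5,4,8,3) (7,8,2,5,4,6,3) (7,8,2,5,6,4,3) (7,8,4,5,6,2,3) (8,6,2,5,4,7,3) (8,7,2,5,4,6,3) (8,7,2,5,6,4,3) (8,7,4,5,6,2,3) — 14.
Handover=week 2: (1,7,4,5,6,8,3) (1,8,4,5,6,7,3) (4,7,1,5,6,8,3) (4,8,1,5,6,7,3) (6,7,1,5,4,8,3) (6,8,1,5,4,7,3) (7,6,1,5,4,8,3) (7,8,1,5,4,6,3) (7,8,1,5,6,4,3) (8,6,1,5,4,7,3) (8,7,1,5,4,6,3) (8,7,1,5,6,4,3) — 12.
Handover=week 4: (1,7,2,5,6,8,3) (1,8,2,5,6,7,3) (2,7,1,5,6,8,3) (2,8,1,5,6,7,3) (7,8,1,5,6,2,3) (8,7,1,5,6,2,3) — 6.
Summing: 14 + 12 + 6 = 32.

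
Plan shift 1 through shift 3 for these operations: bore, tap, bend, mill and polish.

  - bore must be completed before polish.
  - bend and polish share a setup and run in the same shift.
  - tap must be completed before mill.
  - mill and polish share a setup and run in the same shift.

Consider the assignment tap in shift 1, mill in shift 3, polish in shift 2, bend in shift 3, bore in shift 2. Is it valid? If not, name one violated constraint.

mill and polish share a setup and run in the same shift — violated.
bend and polish share a setup and run in the same shift — violated.
bore must be completed before polish — violated.
tap must be completed before mill — holds.

No. bend and polish share a setup and run in the same shift is not satisfied.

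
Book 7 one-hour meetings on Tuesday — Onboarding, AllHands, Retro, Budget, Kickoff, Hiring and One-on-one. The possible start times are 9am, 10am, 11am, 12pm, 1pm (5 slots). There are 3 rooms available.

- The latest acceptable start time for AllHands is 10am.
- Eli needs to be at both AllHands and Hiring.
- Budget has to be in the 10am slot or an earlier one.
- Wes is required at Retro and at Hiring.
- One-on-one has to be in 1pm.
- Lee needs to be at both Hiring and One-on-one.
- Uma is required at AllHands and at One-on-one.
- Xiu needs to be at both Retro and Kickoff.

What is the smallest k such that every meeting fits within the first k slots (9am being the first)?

5 slots

With at most 3 per slot and 7 meetings, at least 3 slots are needed.
One-on-one can't be placed before 1pm — that is slot 5 counting from 9am — so the schedule must run through at least 5 slots.
5 works (last occupied slot: 1pm): for example Kickoff=11am; Onboarding=9am; Retro=10am; Budget=9am; One-on-one=1pm; Hiring=11am; AllHands=9am.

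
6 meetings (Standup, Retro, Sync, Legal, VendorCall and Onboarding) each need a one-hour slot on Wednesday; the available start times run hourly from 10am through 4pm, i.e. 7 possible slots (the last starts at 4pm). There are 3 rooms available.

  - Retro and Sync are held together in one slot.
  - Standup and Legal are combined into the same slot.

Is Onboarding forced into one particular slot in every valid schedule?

No

Onboarding can be 10am (e.g. Legal -> 10am, Onboarding -> 10am, Sync -> 11am, VendorCall -> 11am, Standup -> 10am, Retro -> 11am) or 11am (e.g. Legal=10am; VendorCall=10am; Standup=10am; Retro=11am; Sync=11am; Onboarding=11am).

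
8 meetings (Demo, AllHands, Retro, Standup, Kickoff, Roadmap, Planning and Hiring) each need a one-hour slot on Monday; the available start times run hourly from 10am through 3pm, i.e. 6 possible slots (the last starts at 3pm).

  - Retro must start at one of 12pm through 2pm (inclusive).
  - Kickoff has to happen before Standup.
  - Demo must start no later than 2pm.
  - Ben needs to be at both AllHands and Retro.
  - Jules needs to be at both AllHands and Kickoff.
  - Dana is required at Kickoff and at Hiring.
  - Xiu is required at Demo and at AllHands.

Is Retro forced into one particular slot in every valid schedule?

No

Retro can be 12pm (e.g. Roadmap=10am; Planning=10am; Kickoff=10am; Demo=10am; Hiring=11am; AllHands=11am; Retro=12pm; Standup=11am) or 1pm (e.g. Kickoff=10am; Roadmap=10am; Standup=11am; Retro=1pm; Demo=10am; AllHands=11am; Hiring=11am; Planning=10am).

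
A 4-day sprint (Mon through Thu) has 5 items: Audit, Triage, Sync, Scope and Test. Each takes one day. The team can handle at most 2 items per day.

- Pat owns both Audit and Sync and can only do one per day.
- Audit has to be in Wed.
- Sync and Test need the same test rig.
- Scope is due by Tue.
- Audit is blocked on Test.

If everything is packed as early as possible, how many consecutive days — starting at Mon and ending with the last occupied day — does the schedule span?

3

The precedence chain requires at least 2 distinct days.
With at most 2 per day and 5 work items, at least 3 days are needed.
Audit can't be placed before Wed — that is day 3 counting from Mon — so the schedule must run through at least 3 days.
3 works (last occupied day: Wed): for example Audit=Wed, Sync=Tue, Test=Mon, Triage=Tue, Scope=Mon.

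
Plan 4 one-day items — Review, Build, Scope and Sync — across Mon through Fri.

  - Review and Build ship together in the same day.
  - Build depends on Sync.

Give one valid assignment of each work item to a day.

Review=Tue; Build=Tue; Sync=Mon; Scope=Mon

Checking: Sync(Mon) before Build(Tue); Review = Build = Tue.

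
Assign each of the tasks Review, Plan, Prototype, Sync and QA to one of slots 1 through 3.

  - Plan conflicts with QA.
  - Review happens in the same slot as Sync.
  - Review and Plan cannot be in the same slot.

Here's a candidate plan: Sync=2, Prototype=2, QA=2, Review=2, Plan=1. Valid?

Yes, all constraints hold

Review and Plan cannot be in the same slot — holds.
Review happens in the same slot as Sync — holds.
Plan conflicts with QA — holds.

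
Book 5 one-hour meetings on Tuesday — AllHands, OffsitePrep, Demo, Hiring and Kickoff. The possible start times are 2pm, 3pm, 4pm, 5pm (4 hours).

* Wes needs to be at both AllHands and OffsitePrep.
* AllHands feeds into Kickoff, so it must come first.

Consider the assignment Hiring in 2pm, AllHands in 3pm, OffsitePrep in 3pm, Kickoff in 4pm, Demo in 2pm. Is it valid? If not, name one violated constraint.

AllHands feeds into Kickoff, so it must come first — holds.
Wes needs to be at both AllHands and OffsitePrep — violated.

No — it violates: Wes needs to be at both AllHands and OffsitePrep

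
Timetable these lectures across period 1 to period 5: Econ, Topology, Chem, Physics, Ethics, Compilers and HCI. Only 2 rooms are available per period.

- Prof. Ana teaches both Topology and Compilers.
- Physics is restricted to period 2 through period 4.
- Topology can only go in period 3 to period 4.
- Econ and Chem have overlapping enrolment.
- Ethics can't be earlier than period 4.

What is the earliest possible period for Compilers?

period 1

Compilers at period 1 is achievable: Physics in period 2; Topology in period 3; Ethics in period 4; HCI in period 3; Econ in period 1; Compilers in period 1; Chem in period 2.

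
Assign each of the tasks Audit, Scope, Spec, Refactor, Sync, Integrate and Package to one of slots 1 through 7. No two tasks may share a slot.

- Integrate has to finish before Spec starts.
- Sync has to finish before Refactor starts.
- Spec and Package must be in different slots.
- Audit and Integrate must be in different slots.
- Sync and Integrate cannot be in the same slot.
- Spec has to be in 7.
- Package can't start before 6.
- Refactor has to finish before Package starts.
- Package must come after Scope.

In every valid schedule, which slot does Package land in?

Package's window is 6–7.
Spec is fixed at 7, and Package can't share a slot with Spec.
So Package must be 6.

6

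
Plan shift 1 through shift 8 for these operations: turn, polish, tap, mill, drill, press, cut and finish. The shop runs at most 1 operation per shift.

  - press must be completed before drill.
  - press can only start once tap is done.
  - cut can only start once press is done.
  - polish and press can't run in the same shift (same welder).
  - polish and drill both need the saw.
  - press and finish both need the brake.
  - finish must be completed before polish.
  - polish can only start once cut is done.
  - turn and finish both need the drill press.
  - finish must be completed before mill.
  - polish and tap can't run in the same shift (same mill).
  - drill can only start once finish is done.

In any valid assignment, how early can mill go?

shift 2

Precedence pushes mill to at least shift 2.
mill at shift 2 is achievable: tap in shift 3, press in shift 4, cut in shift 5, mill in shift 2, finish in shift 1, turn in shift 8, drill in shift 7, polish in shift 6.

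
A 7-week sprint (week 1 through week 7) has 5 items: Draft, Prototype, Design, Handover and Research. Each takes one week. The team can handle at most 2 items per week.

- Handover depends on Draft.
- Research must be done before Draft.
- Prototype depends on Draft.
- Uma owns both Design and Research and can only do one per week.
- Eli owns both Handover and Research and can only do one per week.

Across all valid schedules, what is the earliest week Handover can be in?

week 3

Precedence pushes Handover to at least week 3.
Handover at week 3 is achievable: Prototype -> week 3; Research -> week 1; Draft -> week 2; Design -> week 2; Handover -> week 3.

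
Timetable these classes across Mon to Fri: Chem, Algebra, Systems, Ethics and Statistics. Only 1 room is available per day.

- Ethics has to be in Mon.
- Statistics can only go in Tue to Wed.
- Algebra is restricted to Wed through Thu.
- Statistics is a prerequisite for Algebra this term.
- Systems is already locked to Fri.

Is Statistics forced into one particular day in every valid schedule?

Statistics can be Tue (e.g. Statistics in Tue, Ethics in Mon, Chem in Thu, Algebra in Wed, Systems in Fri) or Wed (e.g. Systems=Fri, Chem=Tue, Ethics=Mon, Statistics=Wed, Algebra=Thu).

No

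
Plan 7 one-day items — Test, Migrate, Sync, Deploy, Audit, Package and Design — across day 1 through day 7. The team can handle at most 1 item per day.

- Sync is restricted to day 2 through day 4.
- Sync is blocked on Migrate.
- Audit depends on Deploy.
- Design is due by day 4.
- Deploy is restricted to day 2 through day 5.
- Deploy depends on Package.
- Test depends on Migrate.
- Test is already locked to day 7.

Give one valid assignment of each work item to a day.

Package=day 4, Design=day 3, Audit=day 6, Deploy=day 5, Sync=day 2, Test=day 7, Migrate=day 1

Checking: Migrate(day 1) before Sync(day 2); Deploy(day 5) before Audit(day 6); Migrate(day 1) before Test(day 7); Package(day 4) before Deploy(day 5); Deploy=day 5 in [day 2,day 5]; Test=day 7 in [day 7,day 7]; Sync=day 2 in [day 2,day 4]; Design=day 3 in [day 1,day 4]; max 1 per day (cap 1).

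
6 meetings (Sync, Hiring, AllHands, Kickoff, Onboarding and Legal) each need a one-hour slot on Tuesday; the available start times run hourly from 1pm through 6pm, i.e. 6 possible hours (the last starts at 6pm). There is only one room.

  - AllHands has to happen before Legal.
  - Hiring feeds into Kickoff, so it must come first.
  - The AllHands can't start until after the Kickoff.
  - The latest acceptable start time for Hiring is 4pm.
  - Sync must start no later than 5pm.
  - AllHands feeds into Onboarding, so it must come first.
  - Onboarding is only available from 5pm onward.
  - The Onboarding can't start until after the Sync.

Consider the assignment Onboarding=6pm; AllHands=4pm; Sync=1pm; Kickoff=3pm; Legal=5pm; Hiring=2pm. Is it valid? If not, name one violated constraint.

There is only one room — holds.
The latest acceptable start time for Hiring is 4pm — holds.
AllHands has to happen before Legal — holds.
The Onboarding can't start until after the Sync — holds.
Onboarding is only available from 5pm onward — holds.
AllHands feeds into Onboarding, so it must come first — holds.
Sync must start no later than 5pm — holds.
Hiring feeds into Kickoff, so it must come first — holds.
The AllHands can't start until after the Kickoff — holds.

Valid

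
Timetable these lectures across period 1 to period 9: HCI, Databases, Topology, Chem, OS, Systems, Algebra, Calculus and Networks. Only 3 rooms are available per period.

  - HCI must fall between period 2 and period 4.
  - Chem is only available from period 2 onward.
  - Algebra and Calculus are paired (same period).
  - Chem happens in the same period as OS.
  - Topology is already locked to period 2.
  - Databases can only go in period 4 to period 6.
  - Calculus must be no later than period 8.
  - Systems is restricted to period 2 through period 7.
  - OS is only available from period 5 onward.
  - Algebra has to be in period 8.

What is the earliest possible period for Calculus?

Calculus must be in the same period as Algebra, which can't be before period 8, so Calculus is at least period 8; Calculus's own window allows nothing later than period 8.
Calculus at period 8 is achievable: OS in period 5; Algebra in period 8; Networks in period 1; Topology in period 2; Databases in period 4; Systems in period 2; HCI in period 2; Calculus in period 8; Chem in period 5.

period 8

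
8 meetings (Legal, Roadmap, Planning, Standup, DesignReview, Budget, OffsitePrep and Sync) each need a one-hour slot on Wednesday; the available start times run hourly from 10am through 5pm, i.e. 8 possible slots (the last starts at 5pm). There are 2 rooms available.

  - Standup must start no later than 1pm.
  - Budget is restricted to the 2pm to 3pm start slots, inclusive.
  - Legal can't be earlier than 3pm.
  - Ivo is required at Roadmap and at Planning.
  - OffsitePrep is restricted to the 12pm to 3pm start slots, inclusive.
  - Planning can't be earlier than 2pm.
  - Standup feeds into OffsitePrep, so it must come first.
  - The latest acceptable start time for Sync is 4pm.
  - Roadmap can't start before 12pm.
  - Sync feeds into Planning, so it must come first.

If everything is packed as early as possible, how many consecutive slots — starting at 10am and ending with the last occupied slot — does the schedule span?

6 slots

The precedence chain requires at least 2 distinct slots.
With at most 2 per slot and 8 meetings, at least 4 slots are needed.
Legal can't be placed before 3pm — that is slot 6 counting from 10am — so the schedule must run through at least 6 slots.
6 works (last occupied slot: 3pm): for example Standup in 10am, OffsitePrep in 12pm, Budget in 2pm, Planning in 2pm, DesignReview in 11am, Roadmap in 12pm, Sync in 10am, Legal in 3pm.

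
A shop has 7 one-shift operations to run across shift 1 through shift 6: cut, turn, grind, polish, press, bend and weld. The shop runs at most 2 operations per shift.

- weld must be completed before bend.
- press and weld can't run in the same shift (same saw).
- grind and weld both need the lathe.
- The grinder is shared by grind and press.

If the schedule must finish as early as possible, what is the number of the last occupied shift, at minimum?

shift 4

The precedence chain requires at least 2 distinct shifts.
With at most 2 per shift and 7 operations, at least 4 shifts are needed.
4 works (last occupied shift: shift 4): for example weld -> shift 1, press -> shift 4, polish -> shift 3, grind -> shift 3, cut -> shift 1, bend -> shift 2, turn -> shift 2.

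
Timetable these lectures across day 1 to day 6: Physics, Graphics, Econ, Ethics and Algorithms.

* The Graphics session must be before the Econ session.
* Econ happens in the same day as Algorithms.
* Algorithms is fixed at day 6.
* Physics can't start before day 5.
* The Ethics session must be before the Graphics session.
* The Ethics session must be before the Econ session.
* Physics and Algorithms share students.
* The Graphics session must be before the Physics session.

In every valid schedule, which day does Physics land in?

day 5

Physics's window is day 5–day 6.
Algorithms is fixed at day 6, and Physics can't share a day with Algorithms.
So Physics must be day 5.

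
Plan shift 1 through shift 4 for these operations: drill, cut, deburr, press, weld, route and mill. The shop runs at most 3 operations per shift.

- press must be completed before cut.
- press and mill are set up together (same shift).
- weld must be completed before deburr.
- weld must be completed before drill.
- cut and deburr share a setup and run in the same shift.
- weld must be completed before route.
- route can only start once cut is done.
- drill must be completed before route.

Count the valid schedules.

Splitting on drill: it can be shift 2 (4), shift 3 (5). Listing each branch's schedules as (cut, deburr, press, weld, route, mill) by shift number:
drill=shift 2: (2,2,1,1,3,1) (2,2,1,1,4,1) (3,3,1,1,4,1) (3,3,2,1,4,2) — 4.
drill=shift 3: (2,2,1,1,4,1) (3,3,1,1,4,1) (3,3,1,2,4,1) (3,3,2,1,4,2) (3,3,2,2,4,2) — 5.
Summing: 4 + 5 = 9.

9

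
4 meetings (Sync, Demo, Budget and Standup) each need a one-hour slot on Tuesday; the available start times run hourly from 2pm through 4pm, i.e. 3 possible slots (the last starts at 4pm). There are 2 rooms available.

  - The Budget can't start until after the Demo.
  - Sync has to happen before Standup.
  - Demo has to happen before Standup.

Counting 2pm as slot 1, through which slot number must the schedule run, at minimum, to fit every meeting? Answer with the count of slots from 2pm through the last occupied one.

2 slots

The precedence chain requires at least 2 distinct slots.
With at most 2 per slot and 4 meetings, at least 2 slots are needed.
2 works (last occupied slot: 3pm): for example Budget=3pm; Sync=2pm; Demo=2pm; Standup=3pm.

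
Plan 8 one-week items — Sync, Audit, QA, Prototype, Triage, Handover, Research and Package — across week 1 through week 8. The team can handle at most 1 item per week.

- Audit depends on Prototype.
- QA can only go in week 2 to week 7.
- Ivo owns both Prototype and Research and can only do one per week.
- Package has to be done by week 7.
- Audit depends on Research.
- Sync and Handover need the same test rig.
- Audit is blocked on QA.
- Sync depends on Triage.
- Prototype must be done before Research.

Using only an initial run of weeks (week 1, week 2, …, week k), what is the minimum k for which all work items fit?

The precedence chain requires at least 3 distinct weeks.
With at most 1 per week and 8 work items, at least 8 weeks are needed.
8 works (last occupied week: week 8): for example Package in week 1; QA in week 2; Sync in week 7; Research in week 4; Audit in week 5; Handover in week 8; Triage in week 6; Prototype in week 3.

8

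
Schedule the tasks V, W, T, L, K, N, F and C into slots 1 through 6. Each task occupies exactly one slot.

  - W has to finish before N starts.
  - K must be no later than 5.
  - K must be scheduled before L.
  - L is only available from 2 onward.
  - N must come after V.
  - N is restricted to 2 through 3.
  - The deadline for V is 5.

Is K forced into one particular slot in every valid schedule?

K can be 1 (e.g. L=2, F=1, N=2, K=1, V=1, C=1, W=1, T=1) or 2 (e.g. T -> 1; C -> 1; V -> 1; K -> 2; L -> 3; F -> 1; N -> 2; W -> 1).

No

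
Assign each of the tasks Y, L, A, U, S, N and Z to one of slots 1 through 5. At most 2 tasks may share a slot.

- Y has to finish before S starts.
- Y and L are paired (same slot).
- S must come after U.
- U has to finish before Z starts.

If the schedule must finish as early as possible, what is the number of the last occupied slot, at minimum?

slot 4

The precedence chain requires at least 2 distinct slots.
With at most 2 per slot and 7 tasks, at least 4 slots are needed.
4 works (last occupied slot: 4): for example Y -> 2, N -> 4, S -> 3, L -> 2, Z -> 3, U -> 1, A -> 1.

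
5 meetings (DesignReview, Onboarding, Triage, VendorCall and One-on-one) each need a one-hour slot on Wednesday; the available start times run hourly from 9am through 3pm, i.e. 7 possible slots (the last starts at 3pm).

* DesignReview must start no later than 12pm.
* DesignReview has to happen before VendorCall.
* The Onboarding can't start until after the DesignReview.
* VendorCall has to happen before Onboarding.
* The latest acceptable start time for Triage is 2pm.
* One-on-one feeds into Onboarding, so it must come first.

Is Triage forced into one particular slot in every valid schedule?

No

Triage can be 9am (e.g. Triage in 9am; One-on-one in 9am; VendorCall in 10am; Onboarding in 11am; DesignReview in 9am) or 10am (e.g. DesignReview=9am; One-on-one=9am; Triage=10am; Onboarding=11am; VendorCall=10am).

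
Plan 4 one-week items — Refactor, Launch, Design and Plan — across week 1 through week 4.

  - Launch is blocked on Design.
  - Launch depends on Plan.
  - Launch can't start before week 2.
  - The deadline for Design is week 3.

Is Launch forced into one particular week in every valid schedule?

No

Launch can be week 2 (e.g. Plan in week 1; Launch in week 2; Design in week 1; Refactor in week 1) or week 3 (e.g. Launch in week 3, Design in week 1, Plan in week 1, Refactor in week 1).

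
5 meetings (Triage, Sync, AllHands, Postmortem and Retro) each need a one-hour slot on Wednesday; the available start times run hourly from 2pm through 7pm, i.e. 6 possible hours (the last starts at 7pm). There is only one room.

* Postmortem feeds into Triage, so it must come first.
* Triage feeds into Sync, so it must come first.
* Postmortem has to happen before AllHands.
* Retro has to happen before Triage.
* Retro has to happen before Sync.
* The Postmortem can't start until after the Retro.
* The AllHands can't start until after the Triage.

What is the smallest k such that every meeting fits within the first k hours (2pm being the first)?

The precedence chain requires at least 4 distinct hours.
With at most 1 per hour and 5 meetings, at least 5 hours are needed.
5 works (last occupied hour: 6pm): for example Triage=4pm; Retro=2pm; AllHands=6pm; Sync=5pm; Postmortem=3pm.

5 hours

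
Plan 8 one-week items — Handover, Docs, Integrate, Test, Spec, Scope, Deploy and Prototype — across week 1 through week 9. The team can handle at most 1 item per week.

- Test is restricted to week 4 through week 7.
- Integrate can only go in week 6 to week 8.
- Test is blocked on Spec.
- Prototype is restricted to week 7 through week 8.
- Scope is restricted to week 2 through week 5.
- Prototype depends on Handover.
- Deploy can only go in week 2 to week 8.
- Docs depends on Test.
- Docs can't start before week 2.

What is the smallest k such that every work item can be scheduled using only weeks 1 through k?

8

The precedence chain requires at least 3 distinct weeks.
With at most 1 per week and 8 work items, at least 8 weeks are needed.
Prototype can't be placed before week 7, so the schedule must run through at least week 7.
8 works (last occupied week: week 8): for example Integrate -> week 6, Deploy -> week 8, Docs -> week 5, Spec -> week 3, Scope -> week 2, Test -> week 4, Prototype -> week 7, Handover -> week 1.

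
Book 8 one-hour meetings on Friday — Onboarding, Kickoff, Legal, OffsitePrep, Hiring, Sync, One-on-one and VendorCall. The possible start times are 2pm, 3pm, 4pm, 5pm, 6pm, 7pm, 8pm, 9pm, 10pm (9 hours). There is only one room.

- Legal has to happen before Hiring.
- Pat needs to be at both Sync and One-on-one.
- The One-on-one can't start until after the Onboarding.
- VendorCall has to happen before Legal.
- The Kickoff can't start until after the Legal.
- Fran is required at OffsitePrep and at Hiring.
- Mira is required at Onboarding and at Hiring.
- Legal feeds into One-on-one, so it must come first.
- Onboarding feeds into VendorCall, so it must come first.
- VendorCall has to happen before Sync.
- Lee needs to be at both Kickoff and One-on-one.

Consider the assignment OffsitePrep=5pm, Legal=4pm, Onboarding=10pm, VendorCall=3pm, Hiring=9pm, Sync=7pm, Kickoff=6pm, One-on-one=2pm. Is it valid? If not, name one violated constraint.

Invalid. The One-on-one can't start until after the Onboarding.

VendorCall has to happen before Legal — holds.
Onboarding feeds into VendorCall, so it must come first — violated.
The Kickoff can't start until after the Legal — holds.
Fran is required at OffsitePrep and at Hiring — holds.
VendorCall has to happen before Sync — holds.
Lee needs to be at both Kickoff and One-on-one — holds.
Legal has to happen before Hiring — holds.
There is only one room — holds.
Pat needs to be at both Sync and One-on-one — holds.
Mira is required at Onboarding and at Hiring — holds.
The One-on-one can't start until after the Onboarding — violated.
Legal feeds into One-on-one, so it must come first — violated.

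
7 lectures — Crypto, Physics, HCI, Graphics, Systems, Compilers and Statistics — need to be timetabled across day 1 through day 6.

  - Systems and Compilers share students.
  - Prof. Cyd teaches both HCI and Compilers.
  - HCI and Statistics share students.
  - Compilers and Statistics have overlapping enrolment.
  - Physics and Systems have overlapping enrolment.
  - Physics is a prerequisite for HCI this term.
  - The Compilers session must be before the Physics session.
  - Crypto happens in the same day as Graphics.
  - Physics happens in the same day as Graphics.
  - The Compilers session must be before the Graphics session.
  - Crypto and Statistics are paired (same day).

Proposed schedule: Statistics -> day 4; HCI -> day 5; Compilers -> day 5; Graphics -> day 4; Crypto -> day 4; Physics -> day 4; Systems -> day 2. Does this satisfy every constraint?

The Compilers session must be before the Physics session — violated.
Prof. Cyd teaches both HCI and Compilers — violated.
Compilers and Statistics have overlapping enrolment — holds.
The Compilers session must be before the Graphics session — violated.
Crypto and Statistics are paired (same day) — holds.
Physics is a prerequisite for HCI this term — holds.
Physics and Systems have overlapping enrolment — holds.
Systems and Compilers share students — holds.
Physics happens in the same day as Graphics — holds.
Crypto happens in the same day as Graphics — holds.
HCI and Statistics share students — holds.

Invalid. Prof. Cyd teaches both HCI and Compilers.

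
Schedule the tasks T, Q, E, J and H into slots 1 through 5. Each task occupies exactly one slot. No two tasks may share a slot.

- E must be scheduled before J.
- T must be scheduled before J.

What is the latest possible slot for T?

Downstream work caps T at 4.
T at 4 is achievable: E -> 1; Q -> 2; J -> 5; T -> 4; H -> 3.

4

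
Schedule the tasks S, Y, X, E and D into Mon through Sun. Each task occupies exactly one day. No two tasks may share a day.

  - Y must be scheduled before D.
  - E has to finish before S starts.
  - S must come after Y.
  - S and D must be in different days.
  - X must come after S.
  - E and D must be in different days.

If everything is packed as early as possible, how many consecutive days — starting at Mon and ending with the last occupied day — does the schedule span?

5

The precedence chain requires at least 3 distinct days.
With at most 1 per day and 5 tasks, at least 5 days are needed.
5 works (last occupied day: Fri): for example Y in Mon; E in Tue; X in Thu; S in Wed; D in Fri.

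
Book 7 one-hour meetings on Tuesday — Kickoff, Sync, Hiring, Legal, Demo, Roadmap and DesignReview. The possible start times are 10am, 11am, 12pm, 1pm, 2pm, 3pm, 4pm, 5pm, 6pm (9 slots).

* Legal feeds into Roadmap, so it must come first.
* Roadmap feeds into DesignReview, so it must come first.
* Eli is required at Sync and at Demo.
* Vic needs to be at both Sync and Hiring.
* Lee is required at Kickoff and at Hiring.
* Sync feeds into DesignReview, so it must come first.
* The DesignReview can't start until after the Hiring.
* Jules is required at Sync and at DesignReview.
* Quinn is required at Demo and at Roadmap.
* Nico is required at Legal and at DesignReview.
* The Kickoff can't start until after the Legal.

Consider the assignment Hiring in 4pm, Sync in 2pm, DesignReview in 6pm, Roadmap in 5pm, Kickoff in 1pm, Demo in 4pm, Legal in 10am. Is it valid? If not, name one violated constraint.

Vic needs to be at both Sync and Hiring — holds.
Legal feeds into Roadmap, so it must come first — holds.
Jules is required at Sync and at DesignReview — holds.
Nico is required at Legal and at DesignReview — holds.
Lee is required at Kickoff and at Hiring — holds.
The Kickoff can't start until after the Legal — holds.
The DesignReview can't start until after the Hiring — holds.
Sync feeds into DesignReview, so it must come first — holds.
Roadmap feeds into DesignReview, so it must come first — holds.
Quinn is required at Demo and at Roadmap — holds.
Eli is required at Sync and at Demo — holds.

Valid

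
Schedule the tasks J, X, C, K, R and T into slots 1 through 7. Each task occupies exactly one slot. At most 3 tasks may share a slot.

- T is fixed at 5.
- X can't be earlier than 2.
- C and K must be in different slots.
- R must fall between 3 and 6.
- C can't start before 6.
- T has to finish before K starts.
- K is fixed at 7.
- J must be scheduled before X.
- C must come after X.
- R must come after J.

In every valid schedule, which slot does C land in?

6

C's window is 6–7.
K is fixed at 7, and C can't share a slot with K.
So C must be 6.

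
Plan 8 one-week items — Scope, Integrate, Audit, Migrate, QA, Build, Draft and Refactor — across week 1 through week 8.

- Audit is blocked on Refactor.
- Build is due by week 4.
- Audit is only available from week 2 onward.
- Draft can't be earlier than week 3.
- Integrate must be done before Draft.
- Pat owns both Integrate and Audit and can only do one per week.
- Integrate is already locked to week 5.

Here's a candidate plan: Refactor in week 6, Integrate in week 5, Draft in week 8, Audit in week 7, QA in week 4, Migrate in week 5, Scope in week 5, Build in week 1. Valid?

Valid

Pat owns both Integrate and Audit and can only do one per week — holds.
Draft can't be earlier than week 3 — holds.
Build is due by week 4 — holds.
Audit is blocked on Refactor — holds.
Audit is only available from week 2 onward — holds.
Integrate is already locked to week 5 — holds.
Integrate must be done before Draft — holds.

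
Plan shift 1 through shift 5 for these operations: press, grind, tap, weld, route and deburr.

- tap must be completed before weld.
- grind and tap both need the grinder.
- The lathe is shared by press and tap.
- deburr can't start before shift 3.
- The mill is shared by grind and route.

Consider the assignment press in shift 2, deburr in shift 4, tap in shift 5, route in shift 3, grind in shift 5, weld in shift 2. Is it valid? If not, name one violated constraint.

No — it violates: grind and tap both need the grinder

The mill is shared by grind and route — holds.
grind and tap both need the grinder — violated.
tap must be completed before weld — violated.
deburr can't start before shift 3 — holds.
The lathe is shared by press and tap — holds.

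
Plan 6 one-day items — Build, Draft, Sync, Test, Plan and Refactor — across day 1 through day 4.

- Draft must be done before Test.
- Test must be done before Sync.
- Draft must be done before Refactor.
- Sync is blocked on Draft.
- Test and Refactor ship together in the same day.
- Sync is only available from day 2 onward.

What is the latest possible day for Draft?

day 2

Downstream work caps Draft at day 2.
Draft at day 2 is achievable: Draft=day 2, Refactor=day 3, Test=day 3, Build=day 1, Plan=day 1, Sync=day 4.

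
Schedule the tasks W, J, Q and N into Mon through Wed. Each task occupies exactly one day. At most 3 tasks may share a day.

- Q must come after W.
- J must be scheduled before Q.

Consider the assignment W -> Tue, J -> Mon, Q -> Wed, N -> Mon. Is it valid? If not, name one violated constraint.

J must be scheduled before Q — holds.
Q must come after W — holds.
At most 3 tasks may share a day — holds.

Valid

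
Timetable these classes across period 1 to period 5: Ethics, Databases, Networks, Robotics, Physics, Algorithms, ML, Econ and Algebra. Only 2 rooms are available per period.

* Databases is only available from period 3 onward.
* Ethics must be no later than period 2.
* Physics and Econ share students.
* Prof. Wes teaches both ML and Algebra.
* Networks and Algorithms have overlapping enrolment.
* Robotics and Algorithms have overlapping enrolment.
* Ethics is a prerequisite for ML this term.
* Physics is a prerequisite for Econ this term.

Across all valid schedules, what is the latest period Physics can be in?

period 4

Downstream work caps Physics at period 4.
Physics at period 4 is achievable: Ethics in period 1, Networks in period 1, ML in period 2, Robotics in period 2, Algorithms in period 3, Econ in period 5, Physics in period 4, Algebra in period 4, Databases in period 3.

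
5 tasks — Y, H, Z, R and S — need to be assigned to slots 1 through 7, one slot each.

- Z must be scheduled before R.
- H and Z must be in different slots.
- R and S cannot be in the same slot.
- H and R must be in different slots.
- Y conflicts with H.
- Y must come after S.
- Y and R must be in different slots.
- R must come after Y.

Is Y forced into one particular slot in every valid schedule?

No

Y can be 2 (e.g. S in 1; R in 3; Z in 1; H in 4; Y in 2) or 3 (e.g. Y=3, S=1, R=4, H=2, Z=1).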